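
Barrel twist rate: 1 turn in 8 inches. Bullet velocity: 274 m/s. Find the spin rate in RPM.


twist_m = 8*0.0254 = 0.2032 m
spin = v/twist = 274/0.2032 = 1348.425 rev/s
RPM = spin*60 = 1348.425*60 ≈ 80906 RPM

80906 RPM


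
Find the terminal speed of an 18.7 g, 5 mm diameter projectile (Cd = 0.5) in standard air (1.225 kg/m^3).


A = pi*(d/2)^2 = pi*(5/2000)^2 = 1.96350e-05 m^2
vt = sqrt(2mg/(Cd*rho*A)) = sqrt(2*0.0187*9.81/(0.5 * 1.225 * 1.96350e-05)) = 174.7 m/s

174.7 m/s


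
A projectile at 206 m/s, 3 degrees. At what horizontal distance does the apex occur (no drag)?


R = v0^2*sin(2*theta)/g = 206^2*sin(2*3°)/9.81 = 452.168 m
apex_dist = R/2 = 452.168/2 = 226.1 m

226.1 m


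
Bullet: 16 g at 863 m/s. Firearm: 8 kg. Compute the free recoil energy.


v_r = m_p*v_p/m_gun = 0.016*863/8 = 1.726 m/s, E_r = 0.5*m_gun*v_r^2 = 0.5*8*1.726^2 = 11.92 J

11.92 J


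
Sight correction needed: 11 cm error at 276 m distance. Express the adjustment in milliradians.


1 mrad subtends 1 cm per 10 m of range, so adj = error_cm / (dist_m / 10) = 11 / (276/10) = 0.3986 mrad

0.3986 mrad


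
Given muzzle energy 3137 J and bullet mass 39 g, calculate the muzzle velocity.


v = sqrt(2*E/m) = sqrt(2*3137/0.039) = 401.1 m/s

401.1 m/s


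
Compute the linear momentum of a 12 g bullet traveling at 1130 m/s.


p = m*v = 0.012*1130 = 13.56 kg·m/s

13.56 kg·m/s


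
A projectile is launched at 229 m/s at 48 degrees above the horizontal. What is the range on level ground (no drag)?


R = v0^2 * sin(2*theta) / g = 229^2 * sin(2*48°) / 9.81 = 5316 m

5316 m


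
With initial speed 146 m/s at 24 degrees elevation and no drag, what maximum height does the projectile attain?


H = (v0*sin(theta))^2 / (2g) = (146*sin(24°))^2 / (2*9.81) = 179.7 m

179.7 m


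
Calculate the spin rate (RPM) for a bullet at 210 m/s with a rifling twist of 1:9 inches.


twist_m = 9*0.0254 = 0.2286 m
spin = v/twist = 210/0.2286 = 918.6352 rev/s
RPM = spin*60 = 918.6352*60 ≈ 55118 RPM

55118 RPM


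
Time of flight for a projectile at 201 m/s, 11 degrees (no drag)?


T = 2*v0*sin(theta)/g = 2*201*sin(11°)/9.81 = 7.819 s

7.819 s


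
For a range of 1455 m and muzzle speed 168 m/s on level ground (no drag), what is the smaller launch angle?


sin(2*theta) = R*g/v0^2 = 1455*9.81/168^2 = 0.505724, theta = arcsin(0.505724)/2 = 15.19°

15.19 degrees


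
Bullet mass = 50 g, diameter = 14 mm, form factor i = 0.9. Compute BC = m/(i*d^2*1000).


BC = m/(i*d^2*1000) = 50/(0.9 * 14^2 * 1000) = 0.0002834

0.0002834


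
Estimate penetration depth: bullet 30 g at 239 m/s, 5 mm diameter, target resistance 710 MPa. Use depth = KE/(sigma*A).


A = pi*(d/2)^2 = pi*(5/2)^2 = 19.635 mm^2
E = 0.5*m*v^2 = 0.5*0.03*239^2 = 856.815 J
depth = E/(sigma*A) = 856.815 J / (710 MPa * 19.635 mm^2) = 856.815/(710 * 19.635) m = 0.0614609 m ≈ 61.46 mm

61.46 mm


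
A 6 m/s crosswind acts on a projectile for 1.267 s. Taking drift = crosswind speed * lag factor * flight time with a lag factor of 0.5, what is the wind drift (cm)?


drift = v_wind * lag * t = 6 * 0.5 * 1.267 = 3.801 m ≈ 380.1 cm

380.1 cm


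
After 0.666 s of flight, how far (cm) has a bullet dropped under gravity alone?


drop = 0.5*g*t^2 = 0.5*9.81*0.666^2 = 2.17564 m ≈ 217.6 cm

217.6 cm


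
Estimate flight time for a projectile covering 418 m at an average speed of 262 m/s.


t = d/v = 418/262 = 1.595 s

1.595 s


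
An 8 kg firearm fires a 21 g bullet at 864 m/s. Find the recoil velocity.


v_recoil = m_p * v_p / m_gun = 0.021 * 864 / 8 = 2.268 m/s

2.268 m/s


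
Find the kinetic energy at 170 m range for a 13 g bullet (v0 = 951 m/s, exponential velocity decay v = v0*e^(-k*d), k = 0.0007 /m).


v = v0*exp(-k*d) = 951*exp(-0.0007*170) = 844.305 m/s
E = 0.5*m*v^2 = 0.5*0.013*844.305^2 = 4634 J

4634 J


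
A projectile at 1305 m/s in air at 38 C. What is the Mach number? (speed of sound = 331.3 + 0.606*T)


a = 331.3 + 0.606*(38) = 354.328 m/s
M = v/a = 1305/354.328 = 3.683

3.683


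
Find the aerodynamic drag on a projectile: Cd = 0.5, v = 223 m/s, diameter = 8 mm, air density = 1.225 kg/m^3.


A = pi*(d/2)^2 = pi*(8/2000)^2 = 5.02655e-05 m^2
Fd = 0.5*Cd*rho*A*v^2 = 0.5*0.5*1.225*5.02655e-05*223^2 = 0.7655 N

0.7655 N


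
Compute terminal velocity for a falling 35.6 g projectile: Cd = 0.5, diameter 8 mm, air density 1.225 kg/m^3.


A = pi*(d/2)^2 = pi*(8/2000)^2 = 5.02655e-05 m^2
vt = sqrt(2mg/(Cd*rho*A)) = sqrt(2*0.0356*9.81/(0.5 * 1.225 * 5.02655e-05)) = 150.6 m/s

150.6 m/s


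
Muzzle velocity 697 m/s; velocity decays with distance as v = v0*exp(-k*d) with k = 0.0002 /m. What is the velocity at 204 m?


v = v0*exp(-k*d) = 697*exp(-0.0002*204) = 669.1 m/s

669.1 m/s


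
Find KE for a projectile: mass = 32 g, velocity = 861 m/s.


E = 0.5*m*v^2 = 0.5*0.032*861^2 = 11861 J

11861 J


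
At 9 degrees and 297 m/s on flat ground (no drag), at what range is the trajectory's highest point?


R = v0^2*sin(2*theta)/g = 297^2*sin(2*9°)/9.81 = 2778.6 m
apex_dist = R/2 = 2778.6/2 = 1389 m

1389 m


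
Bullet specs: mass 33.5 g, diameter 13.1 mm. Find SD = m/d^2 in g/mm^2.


SD = m/d^2 = 33.5/13.1^2 = 0.1952 g/mm^2

0.1952 g/mm^2


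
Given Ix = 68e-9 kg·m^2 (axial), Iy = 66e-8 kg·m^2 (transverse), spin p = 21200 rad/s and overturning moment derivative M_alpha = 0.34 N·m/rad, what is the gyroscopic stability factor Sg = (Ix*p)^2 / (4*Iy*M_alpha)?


Sg = Ix^2 * p^2 / (4 * Iy * M_alpha) = (68e-9)^2 * 21200^2 / (4 * 66e-8 * 0.34) = 2.315

2.315


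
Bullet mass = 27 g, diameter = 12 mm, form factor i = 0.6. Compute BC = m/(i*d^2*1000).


BC = m/(i*d^2*1000) = 27/(0.6 * 12^2 * 1000) = 0.0003125

0.0003125


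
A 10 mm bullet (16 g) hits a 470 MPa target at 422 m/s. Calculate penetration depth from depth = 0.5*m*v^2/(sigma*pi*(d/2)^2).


A = pi*(d/2)^2 = pi*(10/2)^2 = 78.5398 mm^2
E = 0.5*m*v^2 = 0.5*0.016*422^2 = 1424.67 J
depth = E/(sigma*A) = 1424.67 J / (470 MPa * 78.5398 mm^2) = 1424.67/(470 * 78.5398) m = 0.0385947 m ≈ 38.59 mm

38.59 mm


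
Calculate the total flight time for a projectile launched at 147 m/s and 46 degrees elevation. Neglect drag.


T = 2*v0*sin(theta)/g = 2*147*sin(46°)/9.81 = 21.56 s

21.56 s


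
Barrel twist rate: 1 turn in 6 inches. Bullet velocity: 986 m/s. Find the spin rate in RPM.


twist_m = 6*0.0254 = 0.1524 m
spin = v/twist = 986/0.1524 = 6469.816 rev/s
RPM = spin*60 = 6469.816*60 ≈ 388189 RPM

388189 RPM


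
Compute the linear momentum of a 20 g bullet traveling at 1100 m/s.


p = m*v = 0.02*1100 = 22 kg·m/s

22 kg·m/s


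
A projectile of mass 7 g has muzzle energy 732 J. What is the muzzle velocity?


v = sqrt(2*E/m) = sqrt(2*732/0.007) = 457.3 m/s

457.3 m/s


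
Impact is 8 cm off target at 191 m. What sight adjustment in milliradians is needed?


1 mrad subtends 1 cm per 10 m of range, so adj = error_cm / (dist_m / 10) = 8 / (191/10) = 0.4188 mrad

0.4188 mrad


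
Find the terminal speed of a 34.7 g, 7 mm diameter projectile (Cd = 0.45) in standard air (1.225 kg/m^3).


A = pi*(d/2)^2 = pi*(7/2000)^2 = 3.84845e-05 m^2
vt = sqrt(2mg/(Cd*rho*A)) = sqrt(2*0.0347*9.81/(0.45 * 1.225 * 3.84845e-05)) = 179.1 m/s

179.1 m/s


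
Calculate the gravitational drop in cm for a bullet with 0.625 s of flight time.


drop = 0.5*g*t^2 = 0.5*9.81*0.625^2 = 1.91602 m ≈ 191.6 cm

191.6 cm


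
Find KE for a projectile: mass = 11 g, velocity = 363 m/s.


E = 0.5*m*v^2 = 0.5*0.011*363^2 = 724.7 J

724.7 J


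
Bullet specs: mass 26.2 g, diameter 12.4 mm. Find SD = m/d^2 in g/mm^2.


SD = m/d^2 = 26.2/12.4^2 = 0.1704 g/mm^2

0.1704 g/mm^2


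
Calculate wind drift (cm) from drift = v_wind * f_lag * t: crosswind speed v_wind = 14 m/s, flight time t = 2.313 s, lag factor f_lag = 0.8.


drift = v_wind * lag * t = 14 * 0.8 * 2.313 = 25.9056 m ≈ 2591 cm

2591 cm


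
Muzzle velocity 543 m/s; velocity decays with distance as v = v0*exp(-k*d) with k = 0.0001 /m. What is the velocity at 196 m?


v = v0*exp(-k*d) = 543*exp(-0.0001*196) = 532.5 m/s

532.5 m/s


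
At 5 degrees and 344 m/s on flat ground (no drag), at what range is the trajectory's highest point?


R = v0^2*sin(2*theta)/g = 344^2*sin(2*5°)/9.81 = 2094.68 m
apex_dist = R/2 = 2094.68/2 = 1047 m

1047 m


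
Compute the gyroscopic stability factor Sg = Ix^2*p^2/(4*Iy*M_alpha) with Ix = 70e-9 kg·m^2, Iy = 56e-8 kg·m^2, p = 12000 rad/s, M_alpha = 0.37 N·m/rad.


Sg = Ix^2 * p^2 / (4 * Iy * M_alpha) = (70e-9)^2 * 12000^2 / (4 * 56e-8 * 0.37) = 0.8514

0.8514


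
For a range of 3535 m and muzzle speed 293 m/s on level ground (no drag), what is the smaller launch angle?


sin(2*theta) = R*g/v0^2 = 3535*9.81/293^2 = 0.403946, theta = arcsin(0.403946)/2 = 11.91°

11.91 degrees


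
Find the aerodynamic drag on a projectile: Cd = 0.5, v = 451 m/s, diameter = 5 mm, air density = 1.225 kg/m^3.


A = pi*(d/2)^2 = pi*(5/2000)^2 = 1.96350e-05 m^2
Fd = 0.5*Cd*rho*A*v^2 = 0.5*0.5*1.225*1.96350e-05*451^2 = 1.223 N

1.223 N


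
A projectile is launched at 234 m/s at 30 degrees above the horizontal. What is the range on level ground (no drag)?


R = v0^2 * sin(2*theta) / g = 234^2 * sin(2*30°) / 9.81 = 4834 m

4834 m


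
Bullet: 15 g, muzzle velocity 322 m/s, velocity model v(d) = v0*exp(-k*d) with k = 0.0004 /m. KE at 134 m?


v = v0*exp(-k*d) = 322*exp(-0.0004*134) = 305.195 m/s
E = 0.5*m*v^2 = 0.5*0.015*305.195^2 = 698.6 J

698.6 J


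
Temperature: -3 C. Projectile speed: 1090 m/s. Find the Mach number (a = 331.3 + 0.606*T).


a = 331.3 + 0.606*(-3) = 329.482 m/s
M = v/a = 1090/329.482 = 3.308

3.308


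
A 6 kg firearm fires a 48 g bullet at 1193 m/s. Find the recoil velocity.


v_recoil = m_p * v_p / m_gun = 0.048 * 1193 / 6 = 9.544 m/s

9.544 m/s


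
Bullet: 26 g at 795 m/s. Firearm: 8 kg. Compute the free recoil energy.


v_r = m_p*v_p/m_gun = 0.026*795/8 = 2.58375 m/s, E_r = 0.5*m_gun*v_r^2 = 0.5*8*2.58375^2 = 26.7 J

26.7 J


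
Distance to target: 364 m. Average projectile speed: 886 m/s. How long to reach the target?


t = d/v = 364/886 = 0.4108 s

0.4108 s


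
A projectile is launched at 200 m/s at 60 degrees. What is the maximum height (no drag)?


H = (v0*sin(theta))^2 / (2g) = (200*sin(60°))^2 / (2*9.81) = 1529 m

1529 m


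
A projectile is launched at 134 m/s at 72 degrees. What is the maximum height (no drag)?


H = (v0*sin(theta))^2 / (2g) = (134*sin(72°))^2 / (2*9.81) = 827.8 m

827.8 m


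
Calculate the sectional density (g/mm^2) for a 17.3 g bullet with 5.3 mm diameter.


SD = m/d^2 = 17.3/5.3^2 = 0.6159 g/mm^2

0.6159 g/mm^2


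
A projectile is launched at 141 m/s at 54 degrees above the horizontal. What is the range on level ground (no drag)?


R = v0^2 * sin(2*theta) / g = 141^2 * sin(2*54°) / 9.81 = 1927 m

1927 m


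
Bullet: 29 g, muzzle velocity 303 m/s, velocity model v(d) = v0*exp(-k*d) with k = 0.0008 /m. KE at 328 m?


v = v0*exp(-k*d) = 303*exp(-0.0008*328) = 233.069 m/s
E = 0.5*m*v^2 = 0.5*0.029*233.069^2 = 787.7 J

787.7 J


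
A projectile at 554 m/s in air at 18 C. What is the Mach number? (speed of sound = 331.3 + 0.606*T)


a = 331.3 + 0.606*(18) = 342.208 m/s
M = v/a = 554/342.208 = 1.619

1.619


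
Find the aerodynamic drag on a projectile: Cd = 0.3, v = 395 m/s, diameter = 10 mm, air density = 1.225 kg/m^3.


A = pi*(d/2)^2 = pi*(10/2000)^2 = 7.85398e-05 m^2
Fd = 0.5*Cd*rho*A*v^2 = 0.5*0.3*1.225*7.85398e-05*395^2 = 2.252 N

2.252 N


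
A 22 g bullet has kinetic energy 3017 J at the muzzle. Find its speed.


v = sqrt(2*E/m) = sqrt(2*3017/0.022) = 523.7 m/s

523.7 m/s


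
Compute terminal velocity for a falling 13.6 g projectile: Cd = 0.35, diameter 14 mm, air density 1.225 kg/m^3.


A = pi*(d/2)^2 = pi*(14/2000)^2 = 1.53938e-04 m^2
vt = sqrt(2mg/(Cd*rho*A)) = sqrt(2*0.0136*9.81/(0.35 * 1.225 * 1.53938e-04)) = 63.58 m/s

63.58 m/s


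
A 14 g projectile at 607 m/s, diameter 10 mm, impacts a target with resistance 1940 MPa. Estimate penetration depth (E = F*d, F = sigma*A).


A = pi*(d/2)^2 = pi*(10/2)^2 = 78.5398 mm^2
E = 0.5*m*v^2 = 0.5*0.014*607^2 = 2579.14 J
depth = E/(sigma*A) = 2579.14 J / (1940 MPa * 78.5398 mm^2) = 2579.14/(1940 * 78.5398) m = 0.0169271 m ≈ 16.93 mm

16.93 mm


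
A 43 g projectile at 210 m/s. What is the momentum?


p = m*v = 0.043*210 = 9.03 kg·m/s

9.03 kg·m/s


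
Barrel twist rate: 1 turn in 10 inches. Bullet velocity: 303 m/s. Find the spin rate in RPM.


twist_m = 10*0.0254 = 0.254 m
spin = v/twist = 303/0.254 = 1192.913 rev/s
RPM = spin*60 = 1192.913*60 ≈ 71575 RPM

71575 RPM


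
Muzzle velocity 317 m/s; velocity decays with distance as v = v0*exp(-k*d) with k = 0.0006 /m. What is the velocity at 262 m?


v = v0*exp(-k*d) = 317*exp(-0.0006*262) = 270.9 m/s

270.9 m/s


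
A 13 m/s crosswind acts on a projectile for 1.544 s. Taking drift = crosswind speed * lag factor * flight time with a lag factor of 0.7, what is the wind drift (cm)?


drift = v_wind * lag * t = 13 * 0.7 * 1.544 = 14.0504 m ≈ 1405 cm

1405 cm


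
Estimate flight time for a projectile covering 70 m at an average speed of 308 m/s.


t = d/v = 70/308 = 0.2273 s

0.2273 s


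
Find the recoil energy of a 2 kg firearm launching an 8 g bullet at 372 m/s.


v_r = m_p*v_p/m_gun = 0.008*372/2 = 1.488 m/s, E_r = 0.5*m_gun*v_r^2 = 0.5*2*1.488^2 = 2.214 J

2.214 J


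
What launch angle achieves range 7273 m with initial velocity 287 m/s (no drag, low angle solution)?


sin(2*theta) = R*g/v0^2 = 7273*9.81/287^2 = 0.866201, theta = arcsin(0.866201)/2 = 30.01°

30.01 degrees


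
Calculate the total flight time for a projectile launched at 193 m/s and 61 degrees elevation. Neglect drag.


T = 2*v0*sin(theta)/g = 2*193*sin(61°)/9.81 = 34.41 s

34.41 s


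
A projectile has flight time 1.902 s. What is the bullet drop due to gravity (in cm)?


drop = 0.5*g*t^2 = 0.5*9.81*1.902^2 = 17.7443 m ≈ 1774 cm

1774 cm


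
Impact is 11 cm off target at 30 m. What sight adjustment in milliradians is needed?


1 mrad subtends 1 cm per 10 m of range, so adj = error_cm / (dist_m / 10) = 11 / (30/10) = 3.667 mrad

3.667 mrad


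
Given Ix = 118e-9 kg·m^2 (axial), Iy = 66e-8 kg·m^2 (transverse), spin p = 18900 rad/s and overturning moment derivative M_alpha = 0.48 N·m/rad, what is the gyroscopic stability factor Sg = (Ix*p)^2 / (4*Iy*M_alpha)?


Sg = Ix^2 * p^2 / (4 * Iy * M_alpha) = (118e-9)^2 * 18900^2 / (4 * 66e-8 * 0.48) = 3.925

3.925


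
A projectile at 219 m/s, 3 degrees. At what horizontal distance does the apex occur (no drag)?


R = v0^2*sin(2*theta)/g = 219^2*sin(2*3°)/9.81 = 511.039 m
apex_dist = R/2 = 511.039/2 = 255.5 m

255.5 m


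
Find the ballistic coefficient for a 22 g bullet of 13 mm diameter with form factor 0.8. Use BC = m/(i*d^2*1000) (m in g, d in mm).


BC = m/(i*d^2*1000) = 22/(0.8 * 13^2 * 1000) = 0.0001627

0.0001627


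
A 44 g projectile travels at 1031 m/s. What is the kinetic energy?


E = 0.5*m*v^2 = 0.5*0.044*1031^2 = 23385 J

23385 J


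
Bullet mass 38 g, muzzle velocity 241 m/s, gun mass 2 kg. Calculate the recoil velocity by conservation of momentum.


v_recoil = m_p * v_p / m_gun = 0.038 * 241 / 2 = 4.579 m/s

4.579 m/s


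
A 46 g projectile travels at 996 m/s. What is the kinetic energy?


E = 0.5*m*v^2 = 0.5*0.046*996^2 = 22816 J

22816 J


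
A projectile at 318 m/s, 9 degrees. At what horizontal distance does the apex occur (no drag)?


R = v0^2*sin(2*theta)/g = 318^2*sin(2*9°)/9.81 = 3185.43 m
apex_dist = R/2 = 3185.43/2 = 1593 m

1593 m


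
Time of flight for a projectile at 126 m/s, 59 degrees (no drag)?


T = 2*v0*sin(theta)/g = 2*126*sin(59°)/9.81 = 22.02 s

22.02 s


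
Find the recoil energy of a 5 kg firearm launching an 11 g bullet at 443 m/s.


v_r = m_p*v_p/m_gun = 0.011*443/5 = 0.9746 m/s, E_r = 0.5*m_gun*v_r^2 = 0.5*5*0.9746^2 = 2.375 J

2.375 J


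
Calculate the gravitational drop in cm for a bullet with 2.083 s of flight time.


drop = 0.5*g*t^2 = 0.5*9.81*2.083^2 = 21.2823 m ≈ 2128 cm

2128 cm


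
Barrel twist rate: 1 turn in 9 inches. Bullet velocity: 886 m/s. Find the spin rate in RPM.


twist_m = 9*0.0254 = 0.2286 m
spin = v/twist = 886/0.2286 = 3875.766 rev/s
RPM = spin*60 = 3875.766*60 ≈ 232546 RPM

232546 RPM


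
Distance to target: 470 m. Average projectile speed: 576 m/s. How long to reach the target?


t = d/v = 470/576 = 0.816 s

0.816 s


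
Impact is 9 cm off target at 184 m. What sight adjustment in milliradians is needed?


1 mrad subtends 1 cm per 10 m of range, so adj = error_cm / (dist_m / 10) = 9 / (184/10) = 0.4891 mrad

0.4891 mrad


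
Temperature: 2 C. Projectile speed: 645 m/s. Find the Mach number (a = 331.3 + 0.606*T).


a = 331.3 + 0.606*(2) = 332.512 m/s
M = v/a = 645/332.512 = 1.94

1.94


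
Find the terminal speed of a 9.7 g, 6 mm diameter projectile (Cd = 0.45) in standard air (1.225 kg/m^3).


A = pi*(d/2)^2 = pi*(6/2000)^2 = 2.82743e-05 m^2
vt = sqrt(2mg/(Cd*rho*A)) = sqrt(2*0.0097*9.81/(0.45 * 1.225 * 2.82743e-05)) = 110.5 m/s

110.5 m/s


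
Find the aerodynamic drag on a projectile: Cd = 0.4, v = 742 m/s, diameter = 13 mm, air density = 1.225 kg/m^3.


A = pi*(d/2)^2 = pi*(13/2000)^2 = 1.32732e-04 m^2
Fd = 0.5*Cd*rho*A*v^2 = 0.5*0.4*1.225*1.32732e-04*742^2 = 17.9 N

17.9 N


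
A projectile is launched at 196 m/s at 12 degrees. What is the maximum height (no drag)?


H = (v0*sin(theta))^2 / (2g) = (196*sin(12°))^2 / (2*9.81) = 84.64 m

84.64 m


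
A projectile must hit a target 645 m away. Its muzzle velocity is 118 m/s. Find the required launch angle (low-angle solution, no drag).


sin(2*theta) = R*g/v0^2 = 645*9.81/118^2 = 0.454428, theta = arcsin(0.454428)/2 = 13.51°

13.51 degrees


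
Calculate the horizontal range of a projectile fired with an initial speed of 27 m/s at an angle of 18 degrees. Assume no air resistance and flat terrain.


R = v0^2 * sin(2*theta) / g = 27^2 * sin(2*18°) / 9.81 = 43.68 m

43.68 m


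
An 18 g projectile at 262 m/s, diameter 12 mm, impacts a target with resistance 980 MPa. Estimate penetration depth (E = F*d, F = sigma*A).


A = pi*(d/2)^2 = pi*(12/2)^2 = 113.097 mm^2
E = 0.5*m*v^2 = 0.5*0.018*262^2 = 617.796 J
depth = E/(sigma*A) = 617.796 J / (980 MPa * 113.097 mm^2) = 617.796/(980 * 113.097) m = 0.005574 m ≈ 5.574 mm

5.574 mm


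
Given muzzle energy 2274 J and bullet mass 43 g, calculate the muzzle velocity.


v = sqrt(2*E/m) = sqrt(2*2274/0.043) = 325.2 m/s

325.2 m/s


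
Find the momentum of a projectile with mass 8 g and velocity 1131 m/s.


p = m*v = 0.008*1131 = 9.048 kg·m/s

9.048 kg·m/s


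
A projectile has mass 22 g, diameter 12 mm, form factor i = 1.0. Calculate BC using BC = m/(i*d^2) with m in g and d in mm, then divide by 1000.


BC = m/(i*d^2*1000) = 22/(1.0 * 12^2 * 1000) = 0.0001528

0.0001528


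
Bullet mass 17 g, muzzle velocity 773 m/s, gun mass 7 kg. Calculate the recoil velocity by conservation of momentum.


v_recoil = m_p * v_p / m_gun = 0.017 * 773 / 7 = 1.877 m/s

1.877 m/s


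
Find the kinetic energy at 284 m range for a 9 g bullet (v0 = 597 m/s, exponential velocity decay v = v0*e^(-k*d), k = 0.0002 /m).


v = v0*exp(-k*d) = 597*exp(-0.0002*284) = 564.035 m/s
E = 0.5*m*v^2 = 0.5*0.009*564.035^2 = 1432 J

1432 J


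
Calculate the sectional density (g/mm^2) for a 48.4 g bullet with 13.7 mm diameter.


SD = m/d^2 = 48.4/13.7^2 = 0.2579 g/mm^2

0.2579 g/mm^2


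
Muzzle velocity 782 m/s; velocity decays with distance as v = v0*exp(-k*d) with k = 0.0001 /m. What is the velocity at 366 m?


v = v0*exp(-k*d) = 782*exp(-0.0001*366) = 753.9 m/s

753.9 m/s


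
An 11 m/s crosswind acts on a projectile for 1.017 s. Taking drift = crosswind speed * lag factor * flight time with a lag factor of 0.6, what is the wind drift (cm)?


drift = v_wind * lag * t = 11 * 0.6 * 1.017 = 6.7122 m ≈ 671.2 cm

671.2 cm


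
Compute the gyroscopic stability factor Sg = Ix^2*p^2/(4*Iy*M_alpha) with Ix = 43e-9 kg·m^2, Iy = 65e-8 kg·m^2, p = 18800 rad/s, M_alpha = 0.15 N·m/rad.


Sg = Ix^2 * p^2 / (4 * Iy * M_alpha) = (43e-9)^2 * 18800^2 / (4 * 65e-8 * 0.15) = 1.676

1.676


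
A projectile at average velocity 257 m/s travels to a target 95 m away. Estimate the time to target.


t = d/v = 95/257 = 0.3696 s

0.3696 s


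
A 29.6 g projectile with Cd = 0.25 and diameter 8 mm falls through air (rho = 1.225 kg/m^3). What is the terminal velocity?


A = pi*(d/2)^2 = pi*(8/2000)^2 = 5.02655e-05 m^2
vt = sqrt(2mg/(Cd*rho*A)) = sqrt(2*0.0296*9.81/(0.25 * 1.225 * 5.02655e-05)) = 194.2 m/s

194.2 m/s


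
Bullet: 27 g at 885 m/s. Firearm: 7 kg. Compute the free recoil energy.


v_r = m_p*v_p/m_gun = 0.027*885/7 = 3.41357 m/s, E_r = 0.5*m_gun*v_r^2 = 0.5*7*3.41357^2 = 40.78 J

40.78 J


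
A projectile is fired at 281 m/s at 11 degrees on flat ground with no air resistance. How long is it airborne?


T = 2*v0*sin(theta)/g = 2*281*sin(11°)/9.81 = 10.93 s

10.93 s


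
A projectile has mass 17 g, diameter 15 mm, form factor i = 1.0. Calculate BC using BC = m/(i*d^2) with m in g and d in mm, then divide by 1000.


BC = m/(i*d^2*1000) = 17/(1.0 * 15^2 * 1000) = 7.556e-05

7.556e-05


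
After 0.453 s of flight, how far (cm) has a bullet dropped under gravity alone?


drop = 0.5*g*t^2 = 0.5*9.81*0.453^2 = 1.00655 m ≈ 100.7 cm

100.7 cm


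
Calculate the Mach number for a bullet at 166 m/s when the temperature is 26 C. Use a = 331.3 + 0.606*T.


a = 331.3 + 0.606*(26) = 347.056 m/s
M = v/a = 166/347.056 = 0.4783

0.4783


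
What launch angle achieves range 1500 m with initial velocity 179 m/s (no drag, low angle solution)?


sin(2*theta) = R*g/v0^2 = 1500*9.81/179^2 = 0.459255, theta = arcsin(0.459255)/2 = 13.67°

13.67 degrees


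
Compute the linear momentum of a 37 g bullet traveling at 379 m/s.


p = m*v = 0.037*379 = 14.02 kg·m/s

14.02 kg·m/s


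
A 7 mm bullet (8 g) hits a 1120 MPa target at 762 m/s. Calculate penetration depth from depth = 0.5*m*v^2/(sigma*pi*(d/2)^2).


A = pi*(d/2)^2 = pi*(7/2)^2 = 38.4845 mm^2
E = 0.5*m*v^2 = 0.5*0.008*762^2 = 2322.58 J
depth = E/(sigma*A) = 2322.58 J / (1120 MPa * 38.4845 mm^2) = 2322.58/(1120 * 38.4845) m = 0.0538848 m ≈ 53.88 mm

53.88 mm


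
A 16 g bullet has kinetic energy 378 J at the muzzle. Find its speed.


v = sqrt(2*E/m) = sqrt(2*378/0.016) = 217.4 m/s

217.4 m/s


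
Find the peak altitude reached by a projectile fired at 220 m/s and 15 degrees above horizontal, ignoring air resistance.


H = (v0*sin(theta))^2 / (2g) = (220*sin(15°))^2 / (2*9.81) = 165.2 m

165.2 m


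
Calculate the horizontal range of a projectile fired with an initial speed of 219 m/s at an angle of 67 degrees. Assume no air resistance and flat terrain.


R = v0^2 * sin(2*theta) / g = 219^2 * sin(2*67°) / 9.81 = 3517 m

3517 m


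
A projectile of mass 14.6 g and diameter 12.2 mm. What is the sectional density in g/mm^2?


SD = m/d^2 = 14.6/12.2^2 = 0.09809 g/mm^2

0.09809 g/mm^2


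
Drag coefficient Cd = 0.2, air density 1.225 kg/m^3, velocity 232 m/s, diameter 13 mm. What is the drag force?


A = pi*(d/2)^2 = pi*(13/2000)^2 = 1.32732e-04 m^2
Fd = 0.5*Cd*rho*A*v^2 = 0.5*0.2*1.225*1.32732e-04*232^2 = 0.8752 N

0.8752 N


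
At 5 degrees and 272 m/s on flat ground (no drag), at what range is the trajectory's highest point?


R = v0^2*sin(2*theta)/g = 272^2*sin(2*5°)/9.81 = 1309.6 m
apex_dist = R/2 = 1309.6/2 = 654.8 m

654.8 m


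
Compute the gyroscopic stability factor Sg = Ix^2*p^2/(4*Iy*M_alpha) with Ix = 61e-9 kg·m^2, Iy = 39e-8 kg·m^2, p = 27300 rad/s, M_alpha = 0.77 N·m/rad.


Sg = Ix^2 * p^2 / (4 * Iy * M_alpha) = (61e-9)^2 * 27300^2 / (4 * 39e-8 * 0.77) = 2.309

2.309


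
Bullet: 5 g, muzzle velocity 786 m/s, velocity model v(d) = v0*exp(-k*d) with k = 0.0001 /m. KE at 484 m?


v = v0*exp(-k*d) = 786*exp(-0.0001*484) = 748.864 m/s
E = 0.5*m*v^2 = 0.5*0.005*748.864^2 = 1402 J

1402 J


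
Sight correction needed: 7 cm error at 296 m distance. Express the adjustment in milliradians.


1 mrad subtends 1 cm per 10 m of range, so adj = error_cm / (dist_m / 10) = 7 / (296/10) = 0.2365 mrad

0.2365 mrad


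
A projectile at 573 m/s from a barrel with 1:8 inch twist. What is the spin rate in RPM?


twist_m = 8*0.0254 = 0.2032 m
spin = v/twist = 573/0.2032 = 2819.882 rev/s
RPM = spin*60 = 2819.882*60 ≈ 169193 RPM

169193 RPM


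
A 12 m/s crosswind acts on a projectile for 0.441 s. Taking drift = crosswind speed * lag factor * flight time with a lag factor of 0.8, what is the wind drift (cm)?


drift = v_wind * lag * t = 12 * 0.8 * 0.441 = 4.2336 m ≈ 423.4 cm

423.4 cm


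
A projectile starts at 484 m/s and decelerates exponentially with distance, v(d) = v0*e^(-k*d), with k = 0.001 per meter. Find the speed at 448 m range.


v = v0*exp(-k*d) = 484*exp(-0.001*448) = 309.2 m/s

309.2 m/s


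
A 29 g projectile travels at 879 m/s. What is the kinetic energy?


E = 0.5*m*v^2 = 0.5*0.029*879^2 = 11203 J

11203 J


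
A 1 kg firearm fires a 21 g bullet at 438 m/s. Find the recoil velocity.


v_recoil = m_p * v_p / m_gun = 0.021 * 438 / 1 = 9.198 m/s

9.198 m/s


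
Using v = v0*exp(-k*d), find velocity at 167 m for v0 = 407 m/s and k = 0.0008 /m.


v = v0*exp(-k*d) = 407*exp(-0.0008*167) = 356.1 m/s

356.1 m/s


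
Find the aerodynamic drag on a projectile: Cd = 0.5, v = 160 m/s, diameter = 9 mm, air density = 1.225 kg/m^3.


A = pi*(d/2)^2 = pi*(9/2000)^2 = 6.36173e-05 m^2
Fd = 0.5*Cd*rho*A*v^2 = 0.5*0.5*1.225*6.36173e-05*160^2 = 0.4988 N

0.4988 N


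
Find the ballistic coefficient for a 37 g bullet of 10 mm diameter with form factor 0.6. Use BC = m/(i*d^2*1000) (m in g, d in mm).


BC = m/(i*d^2*1000) = 37/(0.6 * 10^2 * 1000) = 0.0006167

0.0006167


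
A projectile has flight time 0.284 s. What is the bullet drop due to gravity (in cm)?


drop = 0.5*g*t^2 = 0.5*9.81*0.284^2 = 0.395618 m ≈ 39.56 cm

39.56 cm


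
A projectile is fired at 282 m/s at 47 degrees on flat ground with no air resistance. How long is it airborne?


T = 2*v0*sin(theta)/g = 2*282*sin(47°)/9.81 = 42.05 s

42.05 s


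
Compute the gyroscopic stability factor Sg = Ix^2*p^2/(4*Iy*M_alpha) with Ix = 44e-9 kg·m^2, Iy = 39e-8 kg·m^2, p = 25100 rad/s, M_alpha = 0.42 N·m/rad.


Sg = Ix^2 * p^2 / (4 * Iy * M_alpha) = (44e-9)^2 * 25100^2 / (4 * 39e-8 * 0.42) = 1.862

1.862


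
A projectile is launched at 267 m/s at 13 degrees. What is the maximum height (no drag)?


H = (v0*sin(theta))^2 / (2g) = (267*sin(13°))^2 / (2*9.81) = 183.9 m

183.9 m


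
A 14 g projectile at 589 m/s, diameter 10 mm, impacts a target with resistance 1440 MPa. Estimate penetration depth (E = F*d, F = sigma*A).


A = pi*(d/2)^2 = pi*(10/2)^2 = 78.5398 mm^2
E = 0.5*m*v^2 = 0.5*0.014*589^2 = 2428.45 J
depth = E/(sigma*A) = 2428.45 J / (1440 MPa * 78.5398 mm^2) = 2428.45/(1440 * 78.5398) m = 0.0214722 m ≈ 21.47 mm

21.47 mm


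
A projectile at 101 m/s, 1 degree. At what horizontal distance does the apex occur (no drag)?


R = v0^2*sin(2*theta)/g = 101^2*sin(2*1°)/9.81 = 36.2905 m
apex_dist = R/2 = 36.2905/2 = 18.15 m

18.15 m


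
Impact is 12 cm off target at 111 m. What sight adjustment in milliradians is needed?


1 mrad subtends 1 cm per 10 m of range, so adj = error_cm / (dist_m / 10) = 12 / (111/10) = 1.081 mrad

1.081 mrad


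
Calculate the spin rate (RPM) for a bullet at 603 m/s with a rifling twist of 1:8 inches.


twist_m = 8*0.0254 = 0.2032 m
spin = v/twist = 603/0.2032 = 2967.52 rev/s
RPM = spin*60 = 2967.52*60 ≈ 178051 RPM

178051 RPM


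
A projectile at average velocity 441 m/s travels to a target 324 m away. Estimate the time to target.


t = d/v = 324/441 = 0.7347 s

0.7347 s


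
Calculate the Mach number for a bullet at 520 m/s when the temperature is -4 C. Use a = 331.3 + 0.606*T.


a = 331.3 + 0.606*(-4) = 328.876 m/s
M = v/a = 520/328.876 = 1.581

1.581


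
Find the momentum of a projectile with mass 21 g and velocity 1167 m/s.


p = m*v = 0.021*1167 = 24.51 kg·m/s

24.51 kg·m/s


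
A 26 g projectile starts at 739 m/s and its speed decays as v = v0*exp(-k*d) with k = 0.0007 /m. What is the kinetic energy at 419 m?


v = v0*exp(-k*d) = 739*exp(-0.0007*419) = 551.145 m/s
E = 0.5*m*v^2 = 0.5*0.026*551.145^2 = 3949 J

3949 J


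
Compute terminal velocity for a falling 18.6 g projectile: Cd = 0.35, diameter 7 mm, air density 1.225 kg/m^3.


A = pi*(d/2)^2 = pi*(7/2000)^2 = 3.84845e-05 m^2
vt = sqrt(2mg/(Cd*rho*A)) = sqrt(2*0.0186*9.81/(0.35 * 1.225 * 3.84845e-05)) = 148.7 m/s

148.7 m/s


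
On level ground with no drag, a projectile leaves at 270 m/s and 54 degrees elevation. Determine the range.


R = v0^2 * sin(2*theta) / g = 270^2 * sin(2*54°) / 9.81 = 7067 m

7067 m


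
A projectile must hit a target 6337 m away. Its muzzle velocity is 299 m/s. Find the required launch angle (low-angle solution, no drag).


sin(2*theta) = R*g/v0^2 = 6337*9.81/299^2 = 0.695361, theta = arcsin(0.695361)/2 = 22.03°

22.03 degrees


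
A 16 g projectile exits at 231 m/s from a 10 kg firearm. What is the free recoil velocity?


v_recoil = m_p * v_p / m_gun = 0.016 * 231 / 10 = 0.3696 m/s

0.3696 m/s


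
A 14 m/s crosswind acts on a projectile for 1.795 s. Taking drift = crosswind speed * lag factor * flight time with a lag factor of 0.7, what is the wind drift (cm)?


drift = v_wind * lag * t = 14 * 0.7 * 1.795 = 17.591 m ≈ 1759 cm

1759 cm


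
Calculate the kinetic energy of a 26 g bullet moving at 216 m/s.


E = 0.5*m*v^2 = 0.5*0.026*216^2 = 606.5 J

606.5 J


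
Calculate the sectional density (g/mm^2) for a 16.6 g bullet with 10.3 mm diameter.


SD = m/d^2 = 16.6/10.3^2 = 0.1565 g/mm^2

0.1565 g/mm^2


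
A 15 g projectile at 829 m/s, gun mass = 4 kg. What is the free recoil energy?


v_r = m_p*v_p/m_gun = 0.015*829/4 = 3.10875 m/s, E_r = 0.5*m_gun*v_r^2 = 0.5*4*3.10875^2 = 19.33 J

19.33 J


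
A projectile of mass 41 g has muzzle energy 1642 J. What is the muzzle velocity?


v = sqrt(2*E/m) = sqrt(2*1642/0.041) = 283 m/s

283 m/s


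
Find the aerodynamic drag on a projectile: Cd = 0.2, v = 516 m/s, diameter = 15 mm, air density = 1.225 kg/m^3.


A = pi*(d/2)^2 = pi*(15/2000)^2 = 1.76715e-04 m^2
Fd = 0.5*Cd*rho*A*v^2 = 0.5*0.2*1.225*1.76715e-04*516^2 = 5.764 N

5.764 N


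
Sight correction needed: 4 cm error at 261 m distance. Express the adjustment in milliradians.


1 mrad subtends 1 cm per 10 m of range, so adj = error_cm / (dist_m / 10) = 4 / (261/10) = 0.1533 mrad

0.1533 mrad


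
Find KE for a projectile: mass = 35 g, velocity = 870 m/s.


E = 0.5*m*v^2 = 0.5*0.035*870^2 = 13246 J

13246 J


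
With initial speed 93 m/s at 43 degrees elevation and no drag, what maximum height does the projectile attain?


H = (v0*sin(theta))^2 / (2g) = (93*sin(43°))^2 / (2*9.81) = 205 m

205 m


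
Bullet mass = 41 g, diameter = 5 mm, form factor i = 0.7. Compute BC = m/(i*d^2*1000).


BC = m/(i*d^2*1000) = 41/(0.7 * 5^2 * 1000) = 0.002343

0.002343


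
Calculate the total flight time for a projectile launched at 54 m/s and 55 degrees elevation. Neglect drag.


T = 2*v0*sin(theta)/g = 2*54*sin(55°)/9.81 = 9.018 s

9.018 s


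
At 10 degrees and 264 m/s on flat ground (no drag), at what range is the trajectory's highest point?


R = v0^2*sin(2*theta)/g = 264^2*sin(2*10°)/9.81 = 2429.91 m
apex_dist = R/2 = 2429.91/2 = 1215 m

1215 m


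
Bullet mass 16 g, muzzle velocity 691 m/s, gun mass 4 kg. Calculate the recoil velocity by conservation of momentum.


v_recoil = m_p * v_p / m_gun = 0.016 * 691 / 4 = 2.764 m/s

2.764 m/s


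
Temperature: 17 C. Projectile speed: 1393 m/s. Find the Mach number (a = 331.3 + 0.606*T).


a = 331.3 + 0.606*(17) = 341.602 m/s
M = v/a = 1393/341.602 = 4.078

4.078


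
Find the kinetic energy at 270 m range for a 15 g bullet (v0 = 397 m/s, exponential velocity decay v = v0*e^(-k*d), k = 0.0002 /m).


v = v0*exp(-k*d) = 397*exp(-0.0002*270) = 376.131 m/s
E = 0.5*m*v^2 = 0.5*0.015*376.131^2 = 1061 J

1061 J


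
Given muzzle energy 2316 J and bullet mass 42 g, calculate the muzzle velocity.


v = sqrt(2*E/m) = sqrt(2*2316/0.042) = 332.1 m/s

332.1 m/s


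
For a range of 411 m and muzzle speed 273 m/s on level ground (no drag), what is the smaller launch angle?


sin(2*theta) = R*g/v0^2 = 411*9.81/273^2 = 0.0540985, theta = arcsin(0.0540985)/2 = 1.551°

1.551 degrees


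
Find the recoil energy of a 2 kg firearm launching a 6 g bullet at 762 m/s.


v_r = m_p*v_p/m_gun = 0.006*762/2 = 2.286 m/s, E_r = 0.5*m_gun*v_r^2 = 0.5*2*2.286^2 = 5.226 J

5.226 J


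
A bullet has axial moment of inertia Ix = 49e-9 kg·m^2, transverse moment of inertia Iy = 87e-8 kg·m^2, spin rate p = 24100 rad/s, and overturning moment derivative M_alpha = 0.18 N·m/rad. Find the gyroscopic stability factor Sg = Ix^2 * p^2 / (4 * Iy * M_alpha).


Sg = Ix^2 * p^2 / (4 * Iy * M_alpha) = (49e-9)^2 * 24100^2 / (4 * 87e-8 * 0.18) = 2.226

2.226


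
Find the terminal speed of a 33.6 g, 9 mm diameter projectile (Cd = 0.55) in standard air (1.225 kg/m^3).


A = pi*(d/2)^2 = pi*(9/2000)^2 = 6.36173e-05 m^2
vt = sqrt(2mg/(Cd*rho*A)) = sqrt(2*0.0336*9.81/(0.55 * 1.225 * 6.36173e-05)) = 124 m/s

124 m/s


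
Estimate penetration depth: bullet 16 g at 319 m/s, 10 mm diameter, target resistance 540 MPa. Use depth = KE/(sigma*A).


A = pi*(d/2)^2 = pi*(10/2)^2 = 78.5398 mm^2
E = 0.5*m*v^2 = 0.5*0.016*319^2 = 814.088 J
depth = E/(sigma*A) = 814.088 J / (540 MPa * 78.5398 mm^2) = 814.088/(540 * 78.5398) m = 0.019195 m ≈ 19.19 mm

19.19 mm


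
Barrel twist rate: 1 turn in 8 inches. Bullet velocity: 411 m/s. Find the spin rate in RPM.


twist_m = 8*0.0254 = 0.2032 m
spin = v/twist = 411/0.2032 = 2022.638 rev/s
RPM = spin*60 = 2022.638*60 ≈ 121358 RPM

121358 RPM


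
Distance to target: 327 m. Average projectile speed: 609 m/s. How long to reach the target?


t = d/v = 327/609 = 0.5369 s

0.5369 s


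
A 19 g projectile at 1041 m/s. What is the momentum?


p = m*v = 0.019*1041 = 19.78 kg·m/s

19.78 kg·m/s


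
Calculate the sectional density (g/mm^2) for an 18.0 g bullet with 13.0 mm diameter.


SD = m/d^2 = 18.0/13.0^2 = 0.1065 g/mm^2

0.1065 g/mm^2


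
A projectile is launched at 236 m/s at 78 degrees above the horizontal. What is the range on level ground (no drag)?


R = v0^2 * sin(2*theta) / g = 236^2 * sin(2*78°) / 9.81 = 2309 m

2309 m


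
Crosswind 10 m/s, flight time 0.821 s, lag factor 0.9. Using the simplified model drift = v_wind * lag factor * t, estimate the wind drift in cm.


drift = v_wind * lag * t = 10 * 0.9 * 0.821 = 7.389 m ≈ 738.9 cm

738.9 cm


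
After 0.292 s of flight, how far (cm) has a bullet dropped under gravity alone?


drop = 0.5*g*t^2 = 0.5*9.81*0.292^2 = 0.41822 m ≈ 41.82 cm

41.82 cm


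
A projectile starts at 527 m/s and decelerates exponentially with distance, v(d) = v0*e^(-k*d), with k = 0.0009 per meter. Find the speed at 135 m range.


v = v0*exp(-k*d) = 527*exp(-0.0009*135) = 466.7 m/s

466.7 m/s


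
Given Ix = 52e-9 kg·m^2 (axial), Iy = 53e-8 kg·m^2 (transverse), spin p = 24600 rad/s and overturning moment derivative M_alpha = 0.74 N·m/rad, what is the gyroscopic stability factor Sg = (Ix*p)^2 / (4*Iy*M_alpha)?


Sg = Ix^2 * p^2 / (4 * Iy * M_alpha) = (52e-9)^2 * 24600^2 / (4 * 53e-8 * 0.74) = 1.043

1.043


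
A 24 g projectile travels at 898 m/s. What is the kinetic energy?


E = 0.5*m*v^2 = 0.5*0.024*898^2 = 9677 J

9677 J


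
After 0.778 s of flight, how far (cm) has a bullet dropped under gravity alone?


drop = 0.5*g*t^2 = 0.5*9.81*0.778^2 = 2.96892 m ≈ 296.9 cm

296.9 cm


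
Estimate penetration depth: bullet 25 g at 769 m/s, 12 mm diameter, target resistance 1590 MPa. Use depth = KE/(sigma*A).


A = pi*(d/2)^2 = pi*(12/2)^2 = 113.097 mm^2
E = 0.5*m*v^2 = 0.5*0.025*769^2 = 7392.01 J
depth = E/(sigma*A) = 7392.01 J / (1590 MPa * 113.097 mm^2) = 7392.01/(1590 * 113.097) m = 0.0411068 m ≈ 41.11 mm

41.11 mm


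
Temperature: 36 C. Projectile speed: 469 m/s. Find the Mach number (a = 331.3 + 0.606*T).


a = 331.3 + 0.606*(36) = 353.116 m/s
M = v/a = 469/353.116 = 1.328

1.328


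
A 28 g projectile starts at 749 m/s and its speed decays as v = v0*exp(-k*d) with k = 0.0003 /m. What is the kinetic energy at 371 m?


v = v0*exp(-k*d) = 749*exp(-0.0003*371) = 670.108 m/s
E = 0.5*m*v^2 = 0.5*0.028*670.108^2 = 6287 J

6287 J


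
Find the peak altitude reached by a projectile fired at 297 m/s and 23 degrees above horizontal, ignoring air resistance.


H = (v0*sin(theta))^2 / (2g) = (297*sin(23°))^2 / (2*9.81) = 686.4 m

686.4 m


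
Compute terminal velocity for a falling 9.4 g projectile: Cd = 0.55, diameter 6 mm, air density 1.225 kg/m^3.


A = pi*(d/2)^2 = pi*(6/2000)^2 = 2.82743e-05 m^2
vt = sqrt(2mg/(Cd*rho*A)) = sqrt(2*0.0094*9.81/(0.55 * 1.225 * 2.82743e-05)) = 98.39 m/s

98.39 m/s


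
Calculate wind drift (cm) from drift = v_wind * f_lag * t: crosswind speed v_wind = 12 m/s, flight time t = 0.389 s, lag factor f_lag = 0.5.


drift = v_wind * lag * t = 12 * 0.5 * 0.389 = 2.334 m ≈ 233.4 cm

233.4 cm


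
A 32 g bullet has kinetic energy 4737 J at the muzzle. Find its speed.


v = sqrt(2*E/m) = sqrt(2*4737/0.032) = 544.1 m/s

544.1 m/s


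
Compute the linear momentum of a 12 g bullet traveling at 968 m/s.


p = m*v = 0.012*968 = 11.62 kg·m/s

11.62 kg·m/s


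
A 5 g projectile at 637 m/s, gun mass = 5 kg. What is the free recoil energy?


v_r = m_p*v_p/m_gun = 0.005*637/5 = 0.637 m/s, E_r = 0.5*m_gun*v_r^2 = 0.5*5*0.637^2 = 1.014 J

1.014 J


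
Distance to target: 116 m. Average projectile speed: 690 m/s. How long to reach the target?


t = d/v = 116/690 = 0.1681 s

0.1681 s


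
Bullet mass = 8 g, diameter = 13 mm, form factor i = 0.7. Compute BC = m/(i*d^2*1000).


BC = m/(i*d^2*1000) = 8/(0.7 * 13^2 * 1000) = 6.762e-05

6.762e-05


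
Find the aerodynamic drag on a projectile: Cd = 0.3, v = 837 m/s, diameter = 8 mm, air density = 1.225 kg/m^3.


A = pi*(d/2)^2 = pi*(8/2000)^2 = 5.02655e-05 m^2
Fd = 0.5*Cd*rho*A*v^2 = 0.5*0.3*1.225*5.02655e-05*837^2 = 6.471 N

6.471 N


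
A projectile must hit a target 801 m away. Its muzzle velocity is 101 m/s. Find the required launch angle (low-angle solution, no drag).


sin(2*theta) = R*g/v0^2 = 801*9.81/101^2 = 0.770298, theta = arcsin(0.770298)/2 = 25.19°

25.19 degrees


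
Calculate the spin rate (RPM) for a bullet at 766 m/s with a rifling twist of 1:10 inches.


twist_m = 10*0.0254 = 0.254 m
spin = v/twist = 766/0.254 = 3015.748 rev/s
RPM = spin*60 = 3015.748*60 ≈ 180945 RPM

180945 RPM


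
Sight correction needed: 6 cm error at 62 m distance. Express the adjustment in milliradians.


1 mrad subtends 1 cm per 10 m of range, so adj = error_cm / (dist_m / 10) = 6 / (62/10) = 0.9677 mrad

0.9677 mrad


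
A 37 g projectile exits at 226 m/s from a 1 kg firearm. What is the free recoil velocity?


v_recoil = m_p * v_p / m_gun = 0.037 * 226 / 1 = 8.362 m/s

8.362 m/s


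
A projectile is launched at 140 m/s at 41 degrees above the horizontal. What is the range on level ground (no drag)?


R = v0^2 * sin(2*theta) / g = 140^2 * sin(2*41°) / 9.81 = 1979 m

1979 m
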